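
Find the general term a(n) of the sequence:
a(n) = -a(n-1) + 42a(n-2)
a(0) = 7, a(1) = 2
Characteristic equation: x² + x - 42 = 0, which factors as (x - (-7))(x - (6)) = 0.
Roots r₁ = -7, r₂ = 6 (distinct).
General solution: a(n) = A·(-7)^n + B·(6)^n.
From a(0) = 7: A + B = 7.
From a(1) = 2: -7A + 6B = 2.
Solving: A = \frac{40}{13}, B = \frac{51}{13}.
So a(n) = \frac{40 \left(-7\right)^{n}}{13} + \frac{51 \cdot 6^{n}}{13}.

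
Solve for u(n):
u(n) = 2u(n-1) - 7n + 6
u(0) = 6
First-order linear with linear forcing.
Homogeneous solution: u_h(n) = A·(2)^n.
Try particular u_p(n) = pn + q. Substituting:
  pn + q = 2(p(n-1) + q) - 7n + 6.
Matching the n-coefficient: p = 2p - 7 ⇒ p = 7.
Matching constants: q = -2p + 2q + 6 ⇒ q = 8.
General: u(n) = A·(2)^n + 7 n + 8.
Apply u(0) = 6: A + 8 = 6 ⇒ A = -2.
So u(n) = - 2 \cdot 2^{n} + 7 n + 8.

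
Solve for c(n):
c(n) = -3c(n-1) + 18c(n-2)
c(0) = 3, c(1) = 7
Characteristic equation: x² + 3x - 18 = 0, which factors as (x - (3))(x - (-6)) = 0.
Roots r₁ = 3, r₂ = -6 (distinct).
General solution: c(n) = A·(3)^n + B·(-6)^n.
From c(0) = 3: A + B = 3.
From c(1) = 7: 3A - 6B = 7.
Solving: A = \frac{25}{9}, B = \frac{2}{9}.
So c(n) = \frac{2 \left(-6\right)^{n}}{9} + \frac{25 \cdot 3^{n}}{9}.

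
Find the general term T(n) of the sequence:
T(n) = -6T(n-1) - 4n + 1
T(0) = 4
First-order linear with linear forcing.
Homogeneous solution: T_h(n) = A·(-6)^n.
Try particular T_p(n) = pn + q. Substituting:
  pn + q = -6(p(n-1) + q) - 4n + 1.
Matching the n-coefficient: p = -6p - 4 ⇒ p = - \frac{4}{7}.
Matching constants: q = 6p - 6q + 1 ⇒ q = - \frac{17}{49}.
General: T(n) = A·(-6)^n - \frac{4 n}{7} - \frac{17}{49}.
Apply T(0) = 4: A - \frac{17}{49} = 4 ⇒ A = \frac{213}{49}.
So T(n) = \frac{213 \left(-6\right)^{n}}{49} - \frac{4 n}{7} - \frac{17}{49}.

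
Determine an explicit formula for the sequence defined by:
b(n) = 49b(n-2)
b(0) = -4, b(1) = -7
Characteristic equation: x² - 49 = 0, which factors as (x - (-7))(x - (7)) = 0.
Roots r₁ = -7, r₂ = 7 (distinct).
General solution: b(n) = A·(-7)^n + B·(7)^n.
From b(0) = -4: A + B = -4.
From b(1) = -7: -7A + 7B = -7.
Solving: A = - \frac{3}{2}, B = - \frac{5}{2}.
So b(n) = - \frac{3 \left(-7\right)^{n}}{2} - \frac{5 \cdot 7^{n}}{2}.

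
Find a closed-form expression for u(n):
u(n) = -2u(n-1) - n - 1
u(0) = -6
First-order linear with linear forcing.
Homogeneous solution: u_h(n) = A·(-2)^n.
Try particular u_p(n) = pn + q. Substituting:
  pn + q = -2(p(n-1) + q) - n - 1.
Matching the n-coefficient: p = -2p - 1 ⇒ p = - \frac{1}{3}.
Matching constants: q = 2p - 2q - 1 ⇒ q = - \frac{5}{9}.
General: u(n) = A·(-2)^n - \frac{n}{3} - \frac{5}{9}.
Apply u(0) = -6: A - \frac{5}{9} = -6 ⇒ A = - \frac{49}{9}.
So u(n) = - \frac{49 \left(-2\right)^{n}}{9} - \frac{n}{3} - \frac{5}{9}.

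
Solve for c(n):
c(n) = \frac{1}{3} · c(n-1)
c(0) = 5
Pure geometric recurrence with ratio \frac{1}{3}.
By induction c(n) = c(0) · (\frac{1}{3})^n = 5 \cdot 3^{- n}.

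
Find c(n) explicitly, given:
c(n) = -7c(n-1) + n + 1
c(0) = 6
First-order linear with linear forcing.
Homogeneous solution: c_h(n) = A·(-7)^n.
Try particular c_p(n) = pn + q. Substituting:
  pn + q = -7(p(n-1) + q) + n + 1.
Matching the n-coefficient: p = -7p + 1 ⇒ p = \frac{1}{8}.
Matching constants: q = 7p - 7q + 1 ⇒ q = \frac{15}{64}.
General: c(n) = A·(-7)^n + \frac{n}{8} + \frac{15}{64}.
Apply c(0) = 6: A + \frac{15}{64} = 6 ⇒ A = \frac{369}{64}.
So c(n) = \frac{369 \left(-7\right)^{n}}{64} + \frac{n}{8} + \frac{15}{64}.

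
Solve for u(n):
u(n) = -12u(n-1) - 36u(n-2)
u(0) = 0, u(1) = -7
Characteristic equation: x² + 12x + 36 = 0, which is (x - (-6))².
Repeated root r = -6.
General solution: u(n) = (A + Bn)·(-6)^n.
From u(0) = 0: A = 0.
From u(1) = -7: (A + B)·(-6) = -7 ⇒ B = \frac{7}{6}.
So u(n) = \left(\frac{7 n}{6}\right) \cdot (-6)^n.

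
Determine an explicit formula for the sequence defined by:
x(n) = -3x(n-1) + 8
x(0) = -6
First-order linear non-homogeneous.
Homogeneous solution: x_h(n) = A·(-3)^n.
Try constant particular solution x_p = K: K = -3K + 8 ⇒ K = 2.
General: x(n) = A·(-3)^n + 2.
Apply x(0) = -6: A + 2 = -6 ⇒ A = -8.
So x(n) = 2 - 8 \left(-3\right)^{n}.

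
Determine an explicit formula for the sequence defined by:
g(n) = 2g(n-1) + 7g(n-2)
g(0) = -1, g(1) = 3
Characteristic equation: x² - 2x - 7 = 0.
Discriminant Δ = (2)² + 4·(7) = 32.
Roots r₁,₂ = (2 ± √32)/2, so r₁ = 1 + 2 \sqrt{2}, r₂ = 1 - 2 \sqrt{2}.
General solution: g(n) = A·r₁^n + B·r₂^n.
From the initial conditions, A + B = -1 and r₁A + r₂B = 3.
Since r₁ - r₂ = √32: A = (3 - (-1)r₂)/√32 = - \frac{1}{2} + \frac{\sqrt{2}}{2}, and B = -1 - A = - \frac{\sqrt{2}}{2} - \frac{1}{2}.
So g(n) = \left(- \frac{1}{2} + \frac{\sqrt{2}}{2}\right)\left(1 + 2 \sqrt{2}\right)^n + \left(- \frac{\sqrt{2}}{2} - \frac{1}{2}\right)\left(1 - 2 \sqrt{2}\right)^n.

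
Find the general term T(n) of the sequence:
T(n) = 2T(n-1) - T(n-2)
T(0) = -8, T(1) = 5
Characteristic equation: x² - 2x + 1 = 0, which is (x - (1))².
Repeated root r = 1.
General solution: T(n) = (A + Bn)·(1)^n.
From T(0) = -8: A = -8.
From T(1) = 5: (A + B)·(1) = 5 ⇒ B = 13.
So T(n) = \left(13 n - 8\right) \cdot (1)^n.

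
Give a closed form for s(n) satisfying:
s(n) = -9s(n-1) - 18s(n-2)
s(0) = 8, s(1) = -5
Characteristic equation: x² + 9x + 18 = 0, which factors as (x - (-6))(x - (-3)) = 0.
Roots r₁ = -6, r₂ = -3 (distinct).
General solution: s(n) = A·(-6)^n + B·(-3)^n.
From s(0) = 8: A + B = 8.
From s(1) = -5: -6A - 3B = -5.
Solving: A = - \frac{19}{3}, B = \frac{43}{3}.
So s(n) = \frac{43 \left(-3\right)^{n}}{3} - \frac{19 \left(-6\right)^{n}}{3}.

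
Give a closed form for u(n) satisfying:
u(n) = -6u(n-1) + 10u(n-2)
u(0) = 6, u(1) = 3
Characteristic equation: x² + 6x - 10 = 0.
Discriminant Δ = (-6)² + 4·(10) = 76.
Roots r₁,₂ = (-6 ± √76)/2, so r₁ = -3 + \sqrt{19}, r₂ = - \sqrt{19} - 3.
General solution: u(n) = A·r₁^n + B·r₂^n.
From the initial conditions, A + B = 6 and r₁A + r₂B = 3.
Since r₁ - r₂ = √76: A = (3 - (6)r₂)/√76 = \frac{21 \sqrt{19}}{38} + 3, and B = 6 - A = 3 - \frac{21 \sqrt{19}}{38}.
So u(n) = \left(\frac{21 \sqrt{19}}{38} + 3\right)\left(-3 + \sqrt{19}\right)^n + \left(3 - \frac{21 \sqrt{19}}{38}\right)\left(- \sqrt{19} - 3\right)^n.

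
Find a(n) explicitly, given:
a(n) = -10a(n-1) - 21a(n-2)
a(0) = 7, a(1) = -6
Characteristic equation: x² + 10x + 21 = 0, which factors as (x - (-7))(x - (-3)) = 0.
Roots r₁ = -7, r₂ = -3 (distinct).
General solution: a(n) = A·(-7)^n + B·(-3)^n.
From a(0) = 7: A + B = 7.
From a(1) = -6: -7A - 3B = -6.
Solving: A = - \frac{15}{4}, B = \frac{43}{4}.
So a(n) = \frac{43 \left(-3\right)^{n}}{4} - \frac{15 \left(-7\right)^{n}}{4}.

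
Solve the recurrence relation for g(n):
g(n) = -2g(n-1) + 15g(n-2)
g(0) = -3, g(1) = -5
Characteristic equation: x² + 2x - 15 = 0, which factors as (x - (3))(x - (-5)) = 0.
Roots r₁ = 3, r₂ = -5 (distinct).
General solution: g(n) = A·(3)^n + B·(-5)^n.
From g(0) = -3: A + B = -3.
From g(1) = -5: 3A - 5B = -5.
Solving: A = - \frac{5}{2}, B = - \frac{1}{2}.
So g(n) = - \frac{\left(-5\right)^{n}}{2} - \frac{5 \cdot 3^{n}}{2}.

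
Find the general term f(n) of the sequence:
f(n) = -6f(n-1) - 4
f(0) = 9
First-order linear non-homogeneous.
Homogeneous solution: f_h(n) = A·(-6)^n.
Try constant particular solution f_p = K: K = -6K - 4 ⇒ K = - \frac{4}{7}.
General: f(n) = A·(-6)^n - \frac{4}{7}.
Apply f(0) = 9: A - \frac{4}{7} = 9 ⇒ A = \frac{67}{7}.
So f(n) = \frac{67 \left(-6\right)^{n}}{7} - \frac{4}{7}.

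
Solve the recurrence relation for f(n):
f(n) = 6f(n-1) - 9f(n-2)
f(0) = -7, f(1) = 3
Characteristic equation: x² - 6x + 9 = 0, which is (x - (3))².
Repeated root r = 3.
General solution: f(n) = (A + Bn)·(3)^n.
From f(0) = -7: A = -7.
From f(1) = 3: (A + B)·(3) = 3 ⇒ B = 8.
So f(n) = \left(8 n - 7\right) \cdot (3)^n.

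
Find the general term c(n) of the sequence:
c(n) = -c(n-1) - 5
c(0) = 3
First-order linear non-homogeneous.
Homogeneous solution: c_h(n) = A·(-1)^n.
Try constant particular solution c_p = K: K = -K - 5 ⇒ K = - \frac{5}{2}.
General: c(n) = A·(-1)^n - \frac{5}{2}.
Apply c(0) = 3: A - \frac{5}{2} = 3 ⇒ A = \frac{11}{2}.
So c(n) = \frac{11 \left(-1\right)^{n}}{2} - \frac{5}{2}.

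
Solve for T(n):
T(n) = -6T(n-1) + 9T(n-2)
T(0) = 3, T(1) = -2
Characteristic equation: x² + 6x - 9 = 0.
Discriminant Δ = (-6)² + 4·(9) = 72.
Roots r₁,₂ = (-6 ± √72)/2, so r₁ = -3 + 3 \sqrt{2}, r₂ = - 3 \sqrt{2} - 3.
General solution: T(n) = A·r₁^n + B·r₂^n.
From the initial conditions, A + B = 3 and r₁A + r₂B = -2.
Since r₁ - r₂ = √72: A = (-2 - (3)r₂)/√72 = \frac{7 \sqrt{2}}{12} + \frac{3}{2}, and B = 3 - A = \frac{3}{2} - \frac{7 \sqrt{2}}{12}.
So T(n) = \left(\frac{7 \sqrt{2}}{12} + \frac{3}{2}\right)\left(-3 + 3 \sqrt{2}\right)^n + \left(\frac{3}{2} - \frac{7 \sqrt{2}}{12}\right)\left(- 3 \sqrt{2} - 3\right)^n.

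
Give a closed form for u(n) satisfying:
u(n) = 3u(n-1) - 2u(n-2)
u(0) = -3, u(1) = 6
Characteristic equation: x² - 3x + 2 = 0, which factors as (x - (2))(x - (1)) = 0.
Roots r₁ = 2, r₂ = 1 (distinct).
General solution: u(n) = A·(2)^n + B·(1)^n.
From u(0) = -3: A + B = -3.
From u(1) = 6: 2A + B = 6.
Solving: A = 9, B = -12.
So u(n) = 9 \cdot 2^{n} - 12.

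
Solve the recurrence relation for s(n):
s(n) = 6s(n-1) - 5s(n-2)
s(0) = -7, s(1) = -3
Characteristic equation: x² - 6x + 5 = 0, which factors as (x - (5))(x - (1)) = 0.
Roots r₁ = 5, r₂ = 1 (distinct).
General solution: s(n) = A·(5)^n + B·(1)^n.
From s(0) = -7: A + B = -7.
From s(1) = -3: 5A + B = -3.
Solving: A = 1, B = -8.
So s(n) = 5^{n} - 8.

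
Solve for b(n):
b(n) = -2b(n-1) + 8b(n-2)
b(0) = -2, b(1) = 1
Characteristic equation: x² + 2x - 8 = 0, which factors as (x - (-4))(x - (2)) = 0.
Roots r₁ = -4, r₂ = 2 (distinct).
General solution: b(n) = A·(-4)^n + B·(2)^n.
From b(0) = -2: A + B = -2.
From b(1) = 1: -4A + 2B = 1.
Solving: A = - \frac{5}{6}, B = - \frac{7}{6}.
So b(n) = - \frac{5 \left(-4\right)^{n}}{6} - \frac{7 \cdot 2^{n}}{6}.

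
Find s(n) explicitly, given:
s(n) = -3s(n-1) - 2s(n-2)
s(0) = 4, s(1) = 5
Characteristic equation: x² + 3x + 2 = 0, which factors as (x - (-2))(x - (-1)) = 0.
Roots r₁ = -2, r₂ = -1 (distinct).
General solution: s(n) = A·(-2)^n + B·(-1)^n.
From s(0) = 4: A + B = 4.
From s(1) = 5: -2A - B = 5.
Solving: A = -9, B = 13.
So s(n) = 13 \left(-1\right)^{n} - 9 \left(-2\right)^{n}.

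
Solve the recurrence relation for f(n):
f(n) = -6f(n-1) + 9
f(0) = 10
First-order linear non-homogeneous.
Homogeneous solution: f_h(n) = A·(-6)^n.
Try constant particular solution f_p = K: K = -6K + 9 ⇒ K = \frac{9}{7}.
General: f(n) = A·(-6)^n + \frac{9}{7}.
Apply f(0) = 10: A + \frac{9}{7} = 10 ⇒ A = \frac{61}{7}.
So f(n) = \frac{61 \left(-6\right)^{n}}{7} + \frac{9}{7}.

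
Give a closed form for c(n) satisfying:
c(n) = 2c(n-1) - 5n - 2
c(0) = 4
First-order linear with linear forcing.
Homogeneous solution: c_h(n) = A·(2)^n.
Try particular c_p(n) = pn + q. Substituting:
  pn + q = 2(p(n-1) + q) - 5n - 2.
Matching the n-coefficient: p = 2p - 5 ⇒ p = 5.
Matching constants: q = -2p + 2q - 2 ⇒ q = 12.
General: c(n) = A·(2)^n + 5 n + 12.
Apply c(0) = 4: A + 12 = 4 ⇒ A = -8.
So c(n) = - 8 \cdot 2^{n} + 5 n + 12.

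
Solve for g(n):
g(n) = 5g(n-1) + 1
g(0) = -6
First-order linear non-homogeneous.
Homogeneous solution: g_h(n) = A·(5)^n.
Try constant particular solution g_p = K: K = 5K + 1 ⇒ K = - \frac{1}{4}.
General: g(n) = A·(5)^n - \frac{1}{4}.
Apply g(0) = -6: A - \frac{1}{4} = -6 ⇒ A = - \frac{23}{4}.
So g(n) = - \frac{23 \cdot 5^{n}}{4} - \frac{1}{4}.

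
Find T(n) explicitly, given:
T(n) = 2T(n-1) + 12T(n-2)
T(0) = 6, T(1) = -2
Characteristic equation: x² - 2x - 12 = 0.
Discriminant Δ = (2)² + 4·(12) = 52.
Roots r₁,₂ = (2 ± √52)/2, so r₁ = 1 + \sqrt{13}, r₂ = 1 - \sqrt{13}.
General solution: T(n) = A·r₁^n + B·r₂^n.
From the initial conditions, A + B = 6 and r₁A + r₂B = -2.
Since r₁ - r₂ = √52: A = (-2 - (6)r₂)/√52 = 3 - \frac{4 \sqrt{13}}{13}, and B = 6 - A = \frac{4 \sqrt{13}}{13} + 3.
So T(n) = \left(3 - \frac{4 \sqrt{13}}{13}\right)\left(1 + \sqrt{13}\right)^n + \left(\frac{4 \sqrt{13}}{13} + 3\right)\left(1 - \sqrt{13}\right)^n.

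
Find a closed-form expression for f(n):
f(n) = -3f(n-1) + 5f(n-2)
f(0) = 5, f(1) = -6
Characteristic equation: x² + 3x - 5 = 0.
Discriminant Δ = (-3)² + 4·(5) = 29.
Roots r₁,₂ = (-3 ± √29)/2, so r₁ = - \frac{3}{2} + \frac{\sqrt{29}}{2}, r₂ = - \frac{\sqrt{29}}{2} - \frac{3}{2}.
General solution: f(n) = A·r₁^n + B·r₂^n.
From the initial conditions, A + B = 5 and r₁A + r₂B = -6.
Since r₁ - r₂ = √29: A = (-6 - (5)r₂)/√29 = \frac{3 \sqrt{29}}{58} + \frac{5}{2}, and B = 5 - A = \frac{5}{2} - \frac{3 \sqrt{29}}{58}.
So f(n) = \left(\frac{3 \sqrt{29}}{58} + \frac{5}{2}\right)\left(- \frac{3}{2} + \frac{\sqrt{29}}{2}\right)^n + \left(\frac{5}{2} - \frac{3 \sqrt{29}}{58}\right)\left(- \frac{\sqrt{29}}{2} - \frac{3}{2}\right)^n.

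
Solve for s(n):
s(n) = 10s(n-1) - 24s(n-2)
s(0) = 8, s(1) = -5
Characteristic equation: x² - 10x + 24 = 0, which factors as (x - (6))(x - (4)) = 0.
Roots r₁ = 6, r₂ = 4 (distinct).
General solution: s(n) = A·(6)^n + B·(4)^n.
From s(0) = 8: A + B = 8.
From s(1) = -5: 6A + 4B = -5.
Solving: A = - \frac{37}{2}, B = \frac{53}{2}.
So s(n) = \frac{53 \cdot 4^{n}}{2} - \frac{37 \cdot 6^{n}}{2}.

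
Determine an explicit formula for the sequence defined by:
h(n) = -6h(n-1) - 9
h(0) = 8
First-order linear non-homogeneous.
Homogeneous solution: h_h(n) = A·(-6)^n.
Try constant particular solution h_p = K: K = -6K - 9 ⇒ K = - \frac{9}{7}.
General: h(n) = A·(-6)^n - \frac{9}{7}.
Apply h(0) = 8: A - \frac{9}{7} = 8 ⇒ A = \frac{65}{7}.
So h(n) = \frac{65 \left(-6\right)^{n}}{7} - \frac{9}{7}.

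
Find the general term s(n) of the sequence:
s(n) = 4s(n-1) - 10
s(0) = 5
First-order linear non-homogeneous.
Homogeneous solution: s_h(n) = A·(4)^n.
Try constant particular solution s_p = K: K = 4K - 10 ⇒ K = \frac{10}{3}.
General: s(n) = A·(4)^n + \frac{10}{3}.
Apply s(0) = 5: A + \frac{10}{3} = 5 ⇒ A = \frac{5}{3}.
So s(n) = \frac{5 \cdot 4^{n}}{3} + \frac{10}{3}.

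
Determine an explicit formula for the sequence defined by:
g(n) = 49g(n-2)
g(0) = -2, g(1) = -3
Characteristic equation: x² - 49 = 0, which factors as (x - (-7))(x - (7)) = 0.
Roots r₁ = -7, r₂ = 7 (distinct).
General solution: g(n) = A·(-7)^n + B·(7)^n.
From g(0) = -2: A + B = -2.
From g(1) = -3: -7A + 7B = -3.
Solving: A = - \frac{11}{14}, B = - \frac{17}{14}.
So g(n) = - \frac{11 \left(-7\right)^{n}}{14} - \frac{17 \cdot 7^{n}}{14}.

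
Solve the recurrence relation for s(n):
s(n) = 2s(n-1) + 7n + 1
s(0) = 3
First-order linear with linear forcing.
Homogeneous solution: s_h(n) = A·(2)^n.
Try particular s_p(n) = pn + q. Substituting:
  pn + q = 2(p(n-1) + q) + 7n + 1.
Matching the n-coefficient: p = 2p + 7 ⇒ p = -7.
Matching constants: q = -2p + 2q + 1 ⇒ q = -15.
General: s(n) = A·(2)^n - 7 n - 15.
Apply s(0) = 3: A - 15 = 3 ⇒ A = 18.
So s(n) = 18 \cdot 2^{n} - 7 n - 15.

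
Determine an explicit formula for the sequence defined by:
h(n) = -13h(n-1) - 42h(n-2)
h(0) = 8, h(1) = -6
Characteristic equation: x² + 13x + 42 = 0, which factors as (x - (-6))(x - (-7)) = 0.
Roots r₁ = -6, r₂ = -7 (distinct).
General solution: h(n) = A·(-6)^n + B·(-7)^n.
From h(0) = 8: A + B = 8.
From h(1) = -6: -6A - 7B = -6.
Solving: A = 50, B = -42.
So h(n) = 50 \left(-6\right)^{n} - 42 \left(-7\right)^{n}.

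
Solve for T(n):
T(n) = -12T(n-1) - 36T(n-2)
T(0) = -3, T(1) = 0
Characteristic equation: x² + 12x + 36 = 0, which is (x - (-6))².
Repeated root r = -6.
General solution: T(n) = (A + Bn)·(-6)^n.
From T(0) = -3: A = -3.
From T(1) = 0: (A + B)·(-6) = 0 ⇒ B = 3.
So T(n) = \left(3 n - 3\right) \cdot (-6)^n.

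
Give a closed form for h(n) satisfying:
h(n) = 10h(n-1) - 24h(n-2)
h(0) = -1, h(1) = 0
Characteristic equation: x² - 10x + 24 = 0, which factors as (x - (6))(x - (4)) = 0.
Roots r₁ = 6, r₂ = 4 (distinct).
General solution: h(n) = A·(6)^n + B·(4)^n.
From h(0) = -1: A + B = -1.
From h(1) = 0: 6A + 4B = 0.
Solving: A = 2, B = -3.
So h(n) = - 3 \cdot 4^{n} + 2 \cdot 6^{n}.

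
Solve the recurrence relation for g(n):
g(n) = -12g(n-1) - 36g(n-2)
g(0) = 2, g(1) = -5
Characteristic equation: x² + 12x + 36 = 0, which is (x - (-6))².
Repeated root r = -6.
General solution: g(n) = (A + Bn)·(-6)^n.
From g(0) = 2: A = 2.
From g(1) = -5: (A + B)·(-6) = -5 ⇒ B = - \frac{7}{6}.
So g(n) = \left(2 - \frac{7 n}{6}\right) \cdot (-6)^n.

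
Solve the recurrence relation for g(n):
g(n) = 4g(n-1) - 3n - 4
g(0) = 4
First-order linear with linear forcing.
Homogeneous solution: g_h(n) = A·(4)^n.
Try particular g_p(n) = pn + q. Substituting:
  pn + q = 4(p(n-1) + q) - 3n - 4.
Matching the n-coefficient: p = 4p - 3 ⇒ p = 1.
Matching constants: q = -4p + 4q - 4 ⇒ q = \frac{8}{3}.
General: g(n) = A·(4)^n + n + \frac{8}{3}.
Apply g(0) = 4: A + \frac{8}{3} = 4 ⇒ A = \frac{4}{3}.
So g(n) = \frac{4 \cdot 4^{n}}{3} + n + \frac{8}{3}.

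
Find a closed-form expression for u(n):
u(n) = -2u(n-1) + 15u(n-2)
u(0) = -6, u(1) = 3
Characteristic equation: x² + 2x - 15 = 0, which factors as (x - (3))(x - (-5)) = 0.
Roots r₁ = 3, r₂ = -5 (distinct).
General solution: u(n) = A·(3)^n + B·(-5)^n.
From u(0) = -6: A + B = -6.
From u(1) = 3: 3A - 5B = 3.
Solving: A = - \frac{27}{8}, B = - \frac{21}{8}.
So u(n) = - \frac{21 \left(-5\right)^{n}}{8} - \frac{27 \cdot 3^{n}}{8}.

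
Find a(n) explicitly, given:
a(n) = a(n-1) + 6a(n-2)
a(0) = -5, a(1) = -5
Characteristic equation: x² - x - 6 = 0, which factors as (x - (-2))(x - (3)) = 0.
Roots r₁ = -2, r₂ = 3 (distinct).
General solution: a(n) = A·(-2)^n + B·(3)^n.
From a(0) = -5: A + B = -5.
From a(1) = -5: -2A + 3B = -5.
Solving: A = -2, B = -3.
So a(n) = - 2 \left(-2\right)^{n} - 3 \cdot 3^{n}.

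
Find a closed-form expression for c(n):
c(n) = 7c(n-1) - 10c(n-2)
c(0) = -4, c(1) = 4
Characteristic equation: x² - 7x + 10 = 0, which factors as (x - (5))(x - (2)) = 0.
Roots r₁ = 5, r₂ = 2 (distinct).
General solution: c(n) = A·(5)^n + B·(2)^n.
From c(0) = -4: A + B = -4.
From c(1) = 4: 5A + 2B = 4.
Solving: A = 4, B = -8.
So c(n) = - 8 \cdot 2^{n} + 4 \cdot 5^{n}.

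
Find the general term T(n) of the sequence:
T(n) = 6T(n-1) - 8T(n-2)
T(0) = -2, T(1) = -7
Characteristic equation: x² - 6x + 8 = 0, which factors as (x - (2))(x - (4)) = 0.
Roots r₁ = 2, r₂ = 4 (distinct).
General solution: T(n) = A·(2)^n + B·(4)^n.
From T(0) = -2: A + B = -2.
From T(1) = -7: 2A + 4B = -7.
Solving: A = - \frac{1}{2}, B = - \frac{3}{2}.
So T(n) = - \frac{2^{n}}{2} - \frac{3 \cdot 4^{n}}{2}.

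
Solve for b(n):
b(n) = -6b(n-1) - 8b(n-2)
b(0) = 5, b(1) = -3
Characteristic equation: x² + 6x + 8 = 0, which factors as (x - (-2))(x - (-4)) = 0.
Roots r₁ = -2, r₂ = -4 (distinct).
General solution: b(n) = A·(-2)^n + B·(-4)^n.
From b(0) = 5: A + B = 5.
From b(1) = -3: -2A - 4B = -3.
Solving: A = \frac{17}{2}, B = - \frac{7}{2}.
So b(n) = \frac{17 \left(-2\right)^{n}}{2} - \frac{7 \left(-4\right)^{n}}{2}.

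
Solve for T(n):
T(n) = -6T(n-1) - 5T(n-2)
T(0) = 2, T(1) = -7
Characteristic equation: x² + 6x + 5 = 0, which factors as (x - (-5))(x - (-1)) = 0.
Roots r₁ = -5, r₂ = -1 (distinct).
General solution: T(n) = A·(-5)^n + B·(-1)^n.
From T(0) = 2: A + B = 2.
From T(1) = -7: -5A - B = -7.
Solving: A = \frac{5}{4}, B = \frac{3}{4}.
So T(n) = \frac{3 \left(-1\right)^{n}}{4} + \frac{5 \left(-5\right)^{n}}{4}.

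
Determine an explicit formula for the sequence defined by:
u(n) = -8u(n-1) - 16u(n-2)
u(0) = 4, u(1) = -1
Characteristic equation: x² + 8x + 16 = 0, which is (x - (-4))².
Repeated root r = -4.
General solution: u(n) = (A + Bn)·(-4)^n.
From u(0) = 4: A = 4.
From u(1) = -1: (A + B)·(-4) = -1 ⇒ B = - \frac{15}{4}.
So u(n) = \left(4 - \frac{15 n}{4}\right) \cdot (-4)^n.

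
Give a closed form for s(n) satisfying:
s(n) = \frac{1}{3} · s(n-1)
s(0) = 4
Pure geometric recurrence with ratio \frac{1}{3}.
By induction s(n) = s(0) · (\frac{1}{3})^n = 4 \cdot 3^{- n}.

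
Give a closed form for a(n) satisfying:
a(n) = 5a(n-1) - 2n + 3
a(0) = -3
First-order linear with linear forcing.
Homogeneous solution: a_h(n) = A·(5)^n.
Try particular a_p(n) = pn + q. Substituting:
  pn + q = 5(p(n-1) + q) - 2n + 3.
Matching the n-coefficient: p = 5p - 2 ⇒ p = \frac{1}{2}.
Matching constants: q = -5p + 5q + 3 ⇒ q = - \frac{1}{8}.
General: a(n) = A·(5)^n + \frac{n}{2} - \frac{1}{8}.
Apply a(0) = -3: A - \frac{1}{8} = -3 ⇒ A = - \frac{23}{8}.
So a(n) = - \frac{23 \cdot 5^{n}}{8} + \frac{n}{2} - \frac{1}{8}.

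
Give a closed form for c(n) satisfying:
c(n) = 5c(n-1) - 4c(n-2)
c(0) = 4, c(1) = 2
Characteristic equation: x² - 5x + 4 = 0, which factors as (x - (4))(x - (1)) = 0.
Roots r₁ = 4, r₂ = 1 (distinct).
General solution: c(n) = A·(4)^n + B·(1)^n.
From c(0) = 4: A + B = 4.
From c(1) = 2: 4A + B = 2.
Solving: A = - \frac{2}{3}, B = \frac{14}{3}.
So c(n) = \frac{14}{3} - \frac{2 \cdot 4^{n}}{3}.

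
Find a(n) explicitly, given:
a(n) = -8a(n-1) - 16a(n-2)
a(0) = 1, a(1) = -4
Characteristic equation: x² + 8x + 16 = 0, which is (x - (-4))².
Repeated root r = -4.
General solution: a(n) = (A + Bn)·(-4)^n.
From a(0) = 1: A = 1.
From a(1) = -4: (A + B)·(-4) = -4 ⇒ B = 0.
So a(n) = \left(1\right) \cdot (-4)^n.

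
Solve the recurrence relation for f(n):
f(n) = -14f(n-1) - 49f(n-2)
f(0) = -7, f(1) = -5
Characteristic equation: x² + 14x + 49 = 0, which is (x - (-7))².
Repeated root r = -7.
General solution: f(n) = (A + Bn)·(-7)^n.
From f(0) = -7: A = -7.
From f(1) = -5: (A + B)·(-7) = -5 ⇒ B = \frac{54}{7}.
So f(n) = \left(\frac{54 n}{7} - 7\right) \cdot (-7)^n.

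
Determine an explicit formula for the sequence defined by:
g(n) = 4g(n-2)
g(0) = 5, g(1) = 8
Characteristic equation: x² - 4 = 0, which factors as (x - (2))(x - (-2)) = 0.
Roots r₁ = 2, r₂ = -2 (distinct).
General solution: g(n) = A·(2)^n + B·(-2)^n.
From g(0) = 5: A + B = 5.
From g(1) = 8: 2A - 2B = 8.
Solving: A = \frac{9}{2}, B = \frac{1}{2}.
So g(n) = \frac{\left(-2\right)^{n}}{2} + \frac{9 \cdot 2^{n}}{2}.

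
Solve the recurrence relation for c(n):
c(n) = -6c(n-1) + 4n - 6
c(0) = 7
First-order linear with linear forcing.
Homogeneous solution: c_h(n) = A·(-6)^n.
Try particular c_p(n) = pn + q. Substituting:
  pn + q = -6(p(n-1) + q) + 4n - 6.
Matching the n-coefficient: p = -6p + 4 ⇒ p = \frac{4}{7}.
Matching constants: q = 6p - 6q - 6 ⇒ q = - \frac{18}{49}.
General: c(n) = A·(-6)^n + \frac{4 n}{7} - \frac{18}{49}.
Apply c(0) = 7: A - \frac{18}{49} = 7 ⇒ A = \frac{361}{49}.
So c(n) = \frac{361 \left(-6\right)^{n}}{49} + \frac{4 n}{7} - \frac{18}{49}.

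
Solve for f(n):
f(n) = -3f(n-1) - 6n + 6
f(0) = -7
First-order linear with linear forcing.
Homogeneous solution: f_h(n) = A·(-3)^n.
Try particular f_p(n) = pn + q. Substituting:
  pn + q = -3(p(n-1) + q) - 6n + 6.
Matching the n-coefficient: p = -3p - 6 ⇒ p = - \frac{3}{2}.
Matching constants: q = 3p - 3q + 6 ⇒ q = \frac{3}{8}.
General: f(n) = A·(-3)^n - \frac{3 n}{2} + \frac{3}{8}.
Apply f(0) = -7: A + \frac{3}{8} = -7 ⇒ A = - \frac{59}{8}.
So f(n) = - \frac{59 \left(-3\right)^{n}}{8} - \frac{3 n}{2} + \frac{3}{8}.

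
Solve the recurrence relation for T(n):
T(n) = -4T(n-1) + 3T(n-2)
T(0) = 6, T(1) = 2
Characteristic equation: x² + 4x - 3 = 0.
Discriminant Δ = (-4)² + 4·(3) = 28.
Roots r₁,₂ = (-4 ± √28)/2, so r₁ = -2 + \sqrt{7}, r₂ = - \sqrt{7} - 2.
General solution: T(n) = A·r₁^n + B·r₂^n.
From the initial conditions, A + B = 6 and r₁A + r₂B = 2.
Since r₁ - r₂ = √28: A = (2 - (6)r₂)/√28 = \sqrt{7} + 3, and B = 6 - A = 3 - \sqrt{7}.
So T(n) = \left(\sqrt{7} + 3\right)\left(-2 + \sqrt{7}\right)^n + \left(3 - \sqrt{7}\right)\left(- \sqrt{7} - 2\right)^n.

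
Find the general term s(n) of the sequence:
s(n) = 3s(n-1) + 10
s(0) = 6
First-order linear non-homogeneous.
Homogeneous solution: s_h(n) = A·(3)^n.
Try constant particular solution s_p = K: K = 3K + 10 ⇒ K = -5.
General: s(n) = A·(3)^n - 5.
Apply s(0) = 6: A - 5 = 6 ⇒ A = 11.
So s(n) = 11 \cdot 3^{n} - 5.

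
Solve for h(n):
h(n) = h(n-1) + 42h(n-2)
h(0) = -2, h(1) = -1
Characteristic equation: x² - x - 42 = 0, which factors as (x - (-6))(x - (7)) = 0.
Roots r₁ = -6, r₂ = 7 (distinct).
General solution: h(n) = A·(-6)^n + B·(7)^n.
From h(0) = -2: A + B = -2.
From h(1) = -1: -6A + 7B = -1.
Solving: A = -1, B = -1.
So h(n) = - \left(-6\right)^{n} - 7^{n}.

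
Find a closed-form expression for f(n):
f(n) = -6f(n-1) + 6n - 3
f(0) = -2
First-order linear with linear forcing.
Homogeneous solution: f_h(n) = A·(-6)^n.
Try particular f_p(n) = pn + q. Substituting:
  pn + q = -6(p(n-1) + q) + 6n - 3.
Matching the n-coefficient: p = -6p + 6 ⇒ p = \frac{6}{7}.
Matching constants: q = 6p - 6q - 3 ⇒ q = \frac{15}{49}.
General: f(n) = A·(-6)^n + \frac{6 n}{7} + \frac{15}{49}.
Apply f(0) = -2: A + \frac{15}{49} = -2 ⇒ A = - \frac{113}{49}.
So f(n) = - \frac{113 \left(-6\right)^{n}}{49} + \frac{6 n}{7} + \frac{15}{49}.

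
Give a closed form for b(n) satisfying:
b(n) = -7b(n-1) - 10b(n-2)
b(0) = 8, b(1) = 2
Characteristic equation: x² + 7x + 10 = 0, which factors as (x - (-2))(x - (-5)) = 0.
Roots r₁ = -2, r₂ = -5 (distinct).
General solution: b(n) = A·(-2)^n + B·(-5)^n.
From b(0) = 8: A + B = 8.
From b(1) = 2: -2A - 5B = 2.
Solving: A = 14, B = -6.
So b(n) = 14 \left(-2\right)^{n} - 6 \left(-5\right)^{n}.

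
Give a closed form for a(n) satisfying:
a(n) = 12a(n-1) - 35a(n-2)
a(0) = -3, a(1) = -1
Characteristic equation: x² - 12x + 35 = 0, which factors as (x - (5))(x - (7)) = 0.
Roots r₁ = 5, r₂ = 7 (distinct).
General solution: a(n) = A·(5)^n + B·(7)^n.
From a(0) = -3: A + B = -3.
From a(1) = -1: 5A + 7B = -1.
Solving: A = -10, B = 7.
So a(n) = - 10 \cdot 5^{n} + 7 \cdot 7^{n}.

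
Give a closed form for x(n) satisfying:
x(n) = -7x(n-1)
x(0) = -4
This is a homogeneous first-order recurrence with ratio -7.
By induction x(n) = x(0) · (-7)^n = - 4 \left(-7\right)^{n}.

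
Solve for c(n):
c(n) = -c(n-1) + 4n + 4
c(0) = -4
First-order linear with linear forcing.
Homogeneous solution: c_h(n) = A·(-1)^n.
Try particular c_p(n) = pn + q. Substituting:
  pn + q = -(p(n-1) + q) + 4n + 4.
Matching the n-coefficient: p = -p + 4 ⇒ p = 2.
Matching constants: q = p - q + 4 ⇒ q = 3.
General: c(n) = A·(-1)^n + 2 n + 3.
Apply c(0) = -4: A + 3 = -4 ⇒ A = -7.
So c(n) = - 7 \left(-1\right)^{n} + 2 n + 3.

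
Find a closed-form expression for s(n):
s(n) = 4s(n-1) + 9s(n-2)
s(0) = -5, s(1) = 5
Characteristic equation: x² - 4x - 9 = 0.
Discriminant Δ = (4)² + 4·(9) = 52.
Roots r₁,₂ = (4 ± √52)/2, so r₁ = 2 + \sqrt{13}, r₂ = 2 - \sqrt{13}.
General solution: s(n) = A·r₁^n + B·r₂^n.
From the initial conditions, A + B = -5 and r₁A + r₂B = 5.
Since r₁ - r₂ = √52: A = (5 - (-5)r₂)/√52 = - \frac{5}{2} + \frac{15 \sqrt{13}}{26}, and B = -5 - A = - \frac{5}{2} - \frac{15 \sqrt{13}}{26}.
So s(n) = \left(- \frac{5}{2} + \frac{15 \sqrt{13}}{26}\right)\left(2 + \sqrt{13}\right)^n + \left(- \frac{5}{2} - \frac{15 \sqrt{13}}{26}\right)\left(2 - \sqrt{13}\right)^n.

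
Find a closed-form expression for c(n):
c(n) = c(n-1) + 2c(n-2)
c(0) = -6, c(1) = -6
Characteristic equation: x² - x - 2 = 0, which factors as (x - (-1))(x - (2)) = 0.
Roots r₁ = -1, r₂ = 2 (distinct).
General solution: c(n) = A·(-1)^n + B·(2)^n.
From c(0) = -6: A + B = -6.
From c(1) = -6: -A + 2B = -6.
Solving: A = -2, B = -4.
So c(n) = - 2 \left(-1\right)^{n} - 4 \cdot 2^{n}.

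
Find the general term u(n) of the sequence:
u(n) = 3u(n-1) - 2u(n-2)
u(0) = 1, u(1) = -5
Characteristic equation: x² - 3x + 2 = 0, which factors as (x - (2))(x - (1)) = 0.
Roots r₁ = 2, r₂ = 1 (distinct).
General solution: u(n) = A·(2)^n + B·(1)^n.
From u(0) = 1: A + B = 1.
From u(1) = -5: 2A + B = -5.
Solving: A = -6, B = 7.
So u(n) = 7 - 6 \cdot 2^{n}.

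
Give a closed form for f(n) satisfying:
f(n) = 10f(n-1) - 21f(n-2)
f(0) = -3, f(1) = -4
Characteristic equation: x² - 10x + 21 = 0, which factors as (x - (3))(x - (7)) = 0.
Roots r₁ = 3, r₂ = 7 (distinct).
General solution: f(n) = A·(3)^n + B·(7)^n.
From f(0) = -3: A + B = -3.
From f(1) = -4: 3A + 7B = -4.
Solving: A = - \frac{17}{4}, B = \frac{5}{4}.
So f(n) = - \frac{17 \cdot 3^{n}}{4} + \frac{5 \cdot 7^{n}}{4}.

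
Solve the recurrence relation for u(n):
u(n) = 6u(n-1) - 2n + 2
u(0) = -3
First-order linear with linear forcing.
Homogeneous solution: u_h(n) = A·(6)^n.
Try particular u_p(n) = pn + q. Substituting:
  pn + q = 6(p(n-1) + q) - 2n + 2.
Matching the n-coefficient: p = 6p - 2 ⇒ p = \frac{2}{5}.
Matching constants: q = -6p + 6q + 2 ⇒ q = \frac{2}{25}.
General: u(n) = A·(6)^n + \frac{2 n}{5} + \frac{2}{25}.
Apply u(0) = -3: A + \frac{2}{25} = -3 ⇒ A = - \frac{77}{25}.
So u(n) = - \frac{77 \cdot 6^{n}}{25} + \frac{2 n}{5} + \frac{2}{25}.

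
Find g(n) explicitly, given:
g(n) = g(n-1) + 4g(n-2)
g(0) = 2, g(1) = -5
Characteristic equation: x² - x - 4 = 0.
Discriminant Δ = (1)² + 4·(4) = 17.
Roots r₁,₂ = (1 ± √17)/2, so r₁ = \frac{1}{2} + \frac{\sqrt{17}}{2}, r₂ = \frac{1}{2} - \frac{\sqrt{17}}{2}.
General solution: g(n) = A·r₁^n + B·r₂^n.
From the initial conditions, A + B = 2 and r₁A + r₂B = -5.
Since r₁ - r₂ = √17: A = (-5 - (2)r₂)/√17 = 1 - \frac{6 \sqrt{17}}{17}, and B = 2 - A = 1 + \frac{6 \sqrt{17}}{17}.
So g(n) = \left(1 - \frac{6 \sqrt{17}}{17}\right)\left(\frac{1}{2} + \frac{\sqrt{17}}{2}\right)^n + \left(1 + \frac{6 \sqrt{17}}{17}\right)\left(\frac{1}{2} - \frac{\sqrt{17}}{2}\right)^n.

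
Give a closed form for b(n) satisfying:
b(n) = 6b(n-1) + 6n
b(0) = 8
First-order linear with linear forcing.
Homogeneous solution: b_h(n) = A·(6)^n.
Try particular b_p(n) = pn + q. Substituting:
  pn + q = 6(p(n-1) + q) + 6n.
Matching the n-coefficient: p = 6p + 6 ⇒ p = - \frac{6}{5}.
Matching constants: q = -6p + 6q ⇒ q = - \frac{36}{25}.
General: b(n) = A·(6)^n - \frac{6 n}{5} - \frac{36}{25}.
Apply b(0) = 8: A - \frac{36}{25} = 8 ⇒ A = \frac{236}{25}.
So b(n) = \frac{236 \cdot 6^{n}}{25} - \frac{6 n}{5} - \frac{36}{25}.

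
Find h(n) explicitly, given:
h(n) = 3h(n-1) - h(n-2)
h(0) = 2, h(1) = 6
Characteristic equation: x² - 3x + 1 = 0.
Discriminant Δ = (3)² + 4·(-1) = 5.
Roots r₁,₂ = (3 ± √5)/2, so r₁ = \frac{\sqrt{5}}{2} + \frac{3}{2}, r₂ = \frac{3}{2} - \frac{\sqrt{5}}{2}.
General solution: h(n) = A·r₁^n + B·r₂^n.
From the initial conditions, A + B = 2 and r₁A + r₂B = 6.
Since r₁ - r₂ = √5: A = (6 - (2)r₂)/√5 = 1 + \frac{3 \sqrt{5}}{5}, and B = 2 - A = 1 - \frac{3 \sqrt{5}}{5}.
So h(n) = \left(1 + \frac{3 \sqrt{5}}{5}\right)\left(\frac{\sqrt{5}}{2} + \frac{3}{2}\right)^n + \left(1 - \frac{3 \sqrt{5}}{5}\right)\left(\frac{3}{2} - \frac{\sqrt{5}}{2}\right)^n.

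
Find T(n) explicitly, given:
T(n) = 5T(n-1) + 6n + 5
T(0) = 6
First-order linear with linear forcing.
Homogeneous solution: T_h(n) = A·(5)^n.
Try particular T_p(n) = pn + q. Substituting:
  pn + q = 5(p(n-1) + q) + 6n + 5.
Matching the n-coefficient: p = 5p + 6 ⇒ p = - \frac{3}{2}.
Matching constants: q = -5p + 5q + 5 ⇒ q = - \frac{25}{8}.
General: T(n) = A·(5)^n - \frac{3 n}{2} - \frac{25}{8}.
Apply T(0) = 6: A - \frac{25}{8} = 6 ⇒ A = \frac{73}{8}.
So T(n) = \frac{73 \cdot 5^{n}}{8} - \frac{3 n}{2} - \frac{25}{8}.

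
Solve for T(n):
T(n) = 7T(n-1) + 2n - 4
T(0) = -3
First-order linear with linear forcing.
Homogeneous solution: T_h(n) = A·(7)^n.
Try particular T_p(n) = pn + q. Substituting:
  pn + q = 7(p(n-1) + q) + 2n - 4.
Matching the n-coefficient: p = 7p + 2 ⇒ p = - \frac{1}{3}.
Matching constants: q = -7p + 7q - 4 ⇒ q = \frac{5}{18}.
General: T(n) = A·(7)^n - \frac{n}{3} + \frac{5}{18}.
Apply T(0) = -3: A + \frac{5}{18} = -3 ⇒ A = - \frac{59}{18}.
So T(n) = - \frac{59 \cdot 7^{n}}{18} - \frac{n}{3} + \frac{5}{18}.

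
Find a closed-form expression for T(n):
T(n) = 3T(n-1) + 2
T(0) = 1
First-order linear non-homogeneous.
Homogeneous solution: T_h(n) = A·(3)^n.
Try constant particular solution T_p = K: K = 3K + 2 ⇒ K = -1.
General: T(n) = A·(3)^n - 1.
Apply T(0) = 1: A - 1 = 1 ⇒ A = 2.
So T(n) = 2 \cdot 3^{n} - 1.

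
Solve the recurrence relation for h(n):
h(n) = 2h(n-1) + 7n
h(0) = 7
First-order linear with linear forcing.
Homogeneous solution: h_h(n) = A·(2)^n.
Try particular h_p(n) = pn + q. Substituting:
  pn + q = 2(p(n-1) + q) + 7n.
Matching the n-coefficient: p = 2p + 7 ⇒ p = -7.
Matching constants: q = -2p + 2q ⇒ q = -14.
General: h(n) = A·(2)^n - 7 n - 14.
Apply h(0) = 7: A - 14 = 7 ⇒ A = 21.
So h(n) = 21 \cdot 2^{n} - 7 n - 14.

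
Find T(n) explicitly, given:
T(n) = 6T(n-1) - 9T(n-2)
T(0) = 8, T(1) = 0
Characteristic equation: x² - 6x + 9 = 0, which is (x - (3))².
Repeated root r = 3.
General solution: T(n) = (A + Bn)·(3)^n.
From T(0) = 8: A = 8.
From T(1) = 0: (A + B)·(3) = 0 ⇒ B = -8.
So T(n) = \left(8 - 8 n\right) \cdot (3)^n.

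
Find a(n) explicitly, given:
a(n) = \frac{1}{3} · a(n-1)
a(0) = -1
Pure geometric recurrence with ratio \frac{1}{3}.
By induction a(n) = a(0) · (\frac{1}{3})^n = - 3^{- n}.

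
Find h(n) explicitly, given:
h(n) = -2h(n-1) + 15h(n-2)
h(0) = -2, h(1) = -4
Characteristic equation: x² + 2x - 15 = 0, which factors as (x - (3))(x - (-5)) = 0.
Roots r₁ = 3, r₂ = -5 (distinct).
General solution: h(n) = A·(3)^n + B·(-5)^n.
From h(0) = -2: A + B = -2.
From h(1) = -4: 3A - 5B = -4.
Solving: A = - \frac{7}{4}, B = - \frac{1}{4}.
So h(n) = - \frac{\left(-5\right)^{n}}{4} - \frac{7 \cdot 3^{n}}{4}.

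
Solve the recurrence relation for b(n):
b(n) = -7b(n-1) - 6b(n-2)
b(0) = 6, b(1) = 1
Characteristic equation: x² + 7x + 6 = 0, which factors as (x - (-1))(x - (-6)) = 0.
Roots r₁ = -1, r₂ = -6 (distinct).
General solution: b(n) = A·(-1)^n + B·(-6)^n.
From b(0) = 6: A + B = 6.
From b(1) = 1: -A - 6B = 1.
Solving: A = \frac{37}{5}, B = - \frac{7}{5}.
So b(n) = \frac{37 \left(-1\right)^{n}}{5} - \frac{7 \left(-6\right)^{n}}{5}.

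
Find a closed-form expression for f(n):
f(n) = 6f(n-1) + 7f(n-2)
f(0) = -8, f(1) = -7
Characteristic equation: x² - 6x - 7 = 0, which factors as (x - (7))(x - (-1)) = 0.
Roots r₁ = 7, r₂ = -1 (distinct).
General solution: f(n) = A·(7)^n + B·(-1)^n.
From f(0) = -8: A + B = -8.
From f(1) = -7: 7A - B = -7.
Solving: A = - \frac{15}{8}, B = - \frac{49}{8}.
So f(n) = - \frac{49 \left(-1\right)^{n}}{8} - \frac{15 \cdot 7^{n}}{8}.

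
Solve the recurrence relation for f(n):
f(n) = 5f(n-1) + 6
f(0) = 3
First-order linear non-homogeneous.
Homogeneous solution: f_h(n) = A·(5)^n.
Try constant particular solution f_p = K: K = 5K + 6 ⇒ K = - \frac{3}{2}.
General: f(n) = A·(5)^n - \frac{3}{2}.
Apply f(0) = 3: A - \frac{3}{2} = 3 ⇒ A = \frac{9}{2}.
So f(n) = \frac{9 \cdot 5^{n}}{2} - \frac{3}{2}.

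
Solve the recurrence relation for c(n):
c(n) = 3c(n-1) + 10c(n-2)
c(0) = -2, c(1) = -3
Characteristic equation: x² - 3x - 10 = 0, which factors as (x - (-2))(x - (5)) = 0.
Roots r₁ = -2, r₂ = 5 (distinct).
General solution: c(n) = A·(-2)^n + B·(5)^n.
From c(0) = -2: A + B = -2.
From c(1) = -3: -2A + 5B = -3.
Solving: A = -1, B = -1.
So c(n) = - \left(-2\right)^{n} - 5^{n}.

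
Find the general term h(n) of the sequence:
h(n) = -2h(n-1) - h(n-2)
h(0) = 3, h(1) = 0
Characteristic equation: x² + 2x + 1 = 0, which is (x - (-1))².
Repeated root r = -1.
General solution: h(n) = (A + Bn)·(-1)^n.
From h(0) = 3: A = 3.
From h(1) = 0: (A + B)·(-1) = 0 ⇒ B = -3.
So h(n) = \left(3 - 3 n\right) \cdot (-1)^n.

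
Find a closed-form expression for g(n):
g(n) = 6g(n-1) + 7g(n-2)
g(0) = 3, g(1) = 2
Characteristic equation: x² - 6x - 7 = 0, which factors as (x - (-1))(x - (7)) = 0.
Roots r₁ = -1, r₂ = 7 (distinct).
General solution: g(n) = A·(-1)^n + B·(7)^n.
From g(0) = 3: A + B = 3.
From g(1) = 2: -A + 7B = 2.
Solving: A = \frac{19}{8}, B = \frac{5}{8}.
So g(n) = \frac{19 \left(-1\right)^{n}}{8} + \frac{5 \cdot 7^{n}}{8}.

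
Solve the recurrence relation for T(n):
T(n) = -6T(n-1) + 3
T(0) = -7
First-order linear non-homogeneous.
Homogeneous solution: T_h(n) = A·(-6)^n.
Try constant particular solution T_p = K: K = -6K + 3 ⇒ K = \frac{3}{7}.
General: T(n) = A·(-6)^n + \frac{3}{7}.
Apply T(0) = -7: A + \frac{3}{7} = -7 ⇒ A = - \frac{52}{7}.
So T(n) = \frac{3}{7} - \frac{52 \left(-6\right)^{n}}{7}.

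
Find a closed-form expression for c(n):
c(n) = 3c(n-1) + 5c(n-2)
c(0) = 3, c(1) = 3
Characteristic equation: x² - 3x - 5 = 0.
Discriminant Δ = (3)² + 4·(5) = 29.
Roots r₁,₂ = (3 ± √29)/2, so r₁ = \frac{3}{2} + \frac{\sqrt{29}}{2}, r₂ = \frac{3}{2} - \frac{\sqrt{29}}{2}.
General solution: c(n) = A·r₁^n + B·r₂^n.
From the initial conditions, A + B = 3 and r₁A + r₂B = 3.
Since r₁ - r₂ = √29: A = (3 - (3)r₂)/√29 = \frac{3}{2} - \frac{3 \sqrt{29}}{58}, and B = 3 - A = \frac{3 \sqrt{29}}{58} + \frac{3}{2}.
So c(n) = \left(\frac{3}{2} - \frac{3 \sqrt{29}}{58}\right)\left(\frac{3}{2} + \frac{\sqrt{29}}{2}\right)^n + \left(\frac{3 \sqrt{29}}{58} + \frac{3}{2}\right)\left(\frac{3}{2} - \frac{\sqrt{29}}{2}\right)^n.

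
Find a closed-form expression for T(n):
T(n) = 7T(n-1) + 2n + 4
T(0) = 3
First-order linear with linear forcing.
Homogeneous solution: T_h(n) = A·(7)^n.
Try particular T_p(n) = pn + q. Substituting:
  pn + q = 7(p(n-1) + q) + 2n + 4.
Matching the n-coefficient: p = 7p + 2 ⇒ p = - \frac{1}{3}.
Matching constants: q = -7p + 7q + 4 ⇒ q = - \frac{19}{18}.
General: T(n) = A·(7)^n - \frac{n}{3} - \frac{19}{18}.
Apply T(0) = 3: A - \frac{19}{18} = 3 ⇒ A = \frac{73}{18}.
So T(n) = \frac{73 \cdot 7^{n}}{18} - \frac{n}{3} - \frac{19}{18}.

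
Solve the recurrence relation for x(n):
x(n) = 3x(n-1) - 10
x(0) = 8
First-order linear non-homogeneous.
Homogeneous solution: x_h(n) = A·(3)^n.
Try constant particular solution x_p = K: K = 3K - 10 ⇒ K = 5.
General: x(n) = A·(3)^n + 5.
Apply x(0) = 8: A + 5 = 8 ⇒ A = 3.
So x(n) = 3 \cdot 3^{n} + 5.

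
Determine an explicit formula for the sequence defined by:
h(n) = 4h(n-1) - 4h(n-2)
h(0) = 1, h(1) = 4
Characteristic equation: x² - 4x + 4 = 0, which is (x - (2))².
Repeated root r = 2.
General solution: h(n) = (A + Bn)·(2)^n.
From h(0) = 1: A = 1.
From h(1) = 4: (A + B)·(2) = 4 ⇒ B = 1.
So h(n) = \left(n + 1\right) \cdot (2)^n.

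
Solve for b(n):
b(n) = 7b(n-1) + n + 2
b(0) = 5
First-order linear with linear forcing.
Homogeneous solution: b_h(n) = A·(7)^n.
Try particular b_p(n) = pn + q. Substituting:
  pn + q = 7(p(n-1) + q) + n + 2.
Matching the n-coefficient: p = 7p + 1 ⇒ p = - \frac{1}{6}.
Matching constants: q = -7p + 7q + 2 ⇒ q = - \frac{19}{36}.
General: b(n) = A·(7)^n - \frac{n}{6} - \frac{19}{36}.
Apply b(0) = 5: A - \frac{19}{36} = 5 ⇒ A = \frac{199}{36}.
So b(n) = \frac{199 \cdot 7^{n}}{36} - \frac{n}{6} - \frac{19}{36}.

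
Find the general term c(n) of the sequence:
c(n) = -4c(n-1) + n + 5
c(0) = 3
First-order linear with linear forcing.
Homogeneous solution: c_h(n) = A·(-4)^n.
Try particular c_p(n) = pn + q. Substituting:
  pn + q = -4(p(n-1) + q) + n + 5.
Matching the n-coefficient: p = -4p + 1 ⇒ p = \frac{1}{5}.
Matching constants: q = 4p - 4q + 5 ⇒ q = \frac{29}{25}.
General: c(n) = A·(-4)^n + \frac{n}{5} + \frac{29}{25}.
Apply c(0) = 3: A + \frac{29}{25} = 3 ⇒ A = \frac{46}{25}.
So c(n) = \frac{46 \left(-4\right)^{n}}{25} + \frac{n}{5} + \frac{29}{25}.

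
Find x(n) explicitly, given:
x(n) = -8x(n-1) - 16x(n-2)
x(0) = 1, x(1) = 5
Characteristic equation: x² + 8x + 16 = 0, which is (x - (-4))².
Repeated root r = -4.
General solution: x(n) = (A + Bn)·(-4)^n.
From x(0) = 1: A = 1.
From x(1) = 5: (A + B)·(-4) = 5 ⇒ B = - \frac{9}{4}.
So x(n) = \left(1 - \frac{9 n}{4}\right) \cdot (-4)^n.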